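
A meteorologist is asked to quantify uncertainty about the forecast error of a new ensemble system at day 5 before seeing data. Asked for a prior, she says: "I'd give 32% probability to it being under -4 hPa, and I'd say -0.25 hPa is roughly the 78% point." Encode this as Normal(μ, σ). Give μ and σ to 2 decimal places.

μ = -2.59, σ = 3.02

For Normal(μ,σ), the p-quantile is μ + z_p·σ. Here z_{0.32} = -0.4677, z_{0.78} = 0.7722.
So -4 = μ − 0.4677σ and -0.25 = μ + 0.7722σ.
Subtracting: σ = (-0.25 − -4)/(0.7722 − (-0.4677)) = 3.02.
Then μ = -4 − (-0.4677)·3.02 = -2.59.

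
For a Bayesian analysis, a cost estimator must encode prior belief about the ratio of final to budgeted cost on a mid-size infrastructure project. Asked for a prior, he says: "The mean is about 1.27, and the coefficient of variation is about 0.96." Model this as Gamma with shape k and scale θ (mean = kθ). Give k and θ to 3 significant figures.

k ≈ 1.09, θ ≈ 1.17

For Gamma(k, scale θ): mean = kθ, variance = kθ², so CV = 1/√k.
CV = 0.96, hence k = 1/CV² = 1.09.
Then θ = mean/k = 1.27/1.09 = 1.17.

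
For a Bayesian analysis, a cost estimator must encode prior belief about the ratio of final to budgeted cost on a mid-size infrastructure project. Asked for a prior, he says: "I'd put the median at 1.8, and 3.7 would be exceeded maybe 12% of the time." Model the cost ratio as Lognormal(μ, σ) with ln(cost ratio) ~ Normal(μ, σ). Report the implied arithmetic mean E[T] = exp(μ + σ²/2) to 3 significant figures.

If T ~ Lognormal(μ,σ) then ln T ~ Normal(μ,σ), so the p-quantile of ln T is μ + z_p·σ.
ln(1.8) = 0.5878 and ln(3.7) = 1.308; z_{0.5} = 0, z_{0.88} = 1.175.
σ = (1.308 − 0.5878)/(1.175 − (0)) = 0.613.
μ = 0.5878 − (0)·0.613 = 0.588.
E[T] = exp(μ + σ²/2) = exp(0.588 + 0.1880) = 2.17.

E[T] ≈ 2.17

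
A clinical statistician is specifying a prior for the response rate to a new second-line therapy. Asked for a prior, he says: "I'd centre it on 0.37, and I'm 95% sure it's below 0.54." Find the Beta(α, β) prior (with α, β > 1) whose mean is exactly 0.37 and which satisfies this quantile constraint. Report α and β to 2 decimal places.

With mean 0.37 fixed, write α = 0.37s, β = 0.63s where s = α+β.
Need P(θ < 0.54) = 0.95 under Beta(0.37s, 0.63s). Normal approximation: (q−m)/√(m(1−m)/s) ≈ z_{0.95} = 1.64, so s ≈ 0.37·0.63·(1.64)²/(0.54−0.37)² = 21.8.
At s = 21.8: P(θ<0.54) ≈ 0.947. Adjusting to match 0.95 gives s ≈ 22.68.
So α = 0.37·22.68 ≈ 8.39, β = 0.63·22.68 ≈ 14.29.

α ≈ 8.39, β ≈ 14.29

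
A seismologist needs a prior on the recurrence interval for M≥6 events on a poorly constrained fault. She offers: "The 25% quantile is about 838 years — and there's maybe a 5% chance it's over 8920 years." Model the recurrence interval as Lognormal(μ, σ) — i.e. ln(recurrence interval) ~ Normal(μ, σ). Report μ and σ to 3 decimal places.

If T ~ Lognormal(μ,σ) then ln T ~ Normal(μ,σ), so the p-quantile of ln T is μ + z_p·σ.
ln(838) = 6.731 and ln(8920) = 9.096; z_{0.25} = -0.6745, z_{0.95} = 1.645.
σ = (9.096 − 6.731)/(1.645 − (-0.6745)) = 1.020.
μ = 6.731 − (-0.6745)·1.020 = 7.419.

μ ≈ 7.419, σ ≈ 1.020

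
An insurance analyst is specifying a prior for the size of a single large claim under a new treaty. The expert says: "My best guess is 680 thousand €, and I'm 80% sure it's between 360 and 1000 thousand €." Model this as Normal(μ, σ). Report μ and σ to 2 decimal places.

A symmetric 80% interval runs μ ± z·σ with z = 1.282.
Half-width = 320, so σ = 320/1.282 = 249.70.
μ is the stated best guess, 680.00.

μ = 680.00, σ = 249.70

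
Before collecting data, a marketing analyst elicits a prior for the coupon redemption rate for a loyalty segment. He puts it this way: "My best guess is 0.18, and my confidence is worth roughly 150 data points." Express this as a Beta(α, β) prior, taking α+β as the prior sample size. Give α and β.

Under the effective-sample-size interpretation, Beta(α, β) has prior mean α/(α+β) and prior sample size α+β.
So α+β = 150 and α/(α+β) = 0.18, giving α = 0.18·150 = 27 and β = 150 − 27 = 123.

α = 27, β = 123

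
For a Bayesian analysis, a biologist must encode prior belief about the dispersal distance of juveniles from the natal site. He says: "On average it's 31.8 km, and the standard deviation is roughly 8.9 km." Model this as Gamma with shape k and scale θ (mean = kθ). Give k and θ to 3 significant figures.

For Gamma(k, scale θ): mean = kθ, variance = kθ², so CV = 1/√k.
CV = SD/mean = 8.9/31.8 = 0.2799, hence k = 1/CV² = 12.8.
Then θ = mean/k = 31.8/12.8 = 2.49.

k ≈ 12.8, θ ≈ 2.49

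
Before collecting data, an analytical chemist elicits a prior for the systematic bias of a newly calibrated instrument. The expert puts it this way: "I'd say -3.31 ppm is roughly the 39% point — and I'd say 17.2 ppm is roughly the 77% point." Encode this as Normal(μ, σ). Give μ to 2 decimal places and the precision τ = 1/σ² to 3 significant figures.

μ = 2.32, τ = 0.00246

For Normal(μ,σ), the p-quantile is μ + z_p·σ. Here z_{0.39} = -0.2793, z_{0.77} = 0.7388.
So -3.31 = μ − 0.2793σ and 17.2 = μ + 0.7388σ.
Subtracting: σ = (17.2 − -3.31)/(0.7388 − (-0.2793)) = 20.14.
Then μ = -3.31 − (-0.2793)·20.14 = 2.32.
Precision τ = 1/σ² = 1/20.14² = 0.00246.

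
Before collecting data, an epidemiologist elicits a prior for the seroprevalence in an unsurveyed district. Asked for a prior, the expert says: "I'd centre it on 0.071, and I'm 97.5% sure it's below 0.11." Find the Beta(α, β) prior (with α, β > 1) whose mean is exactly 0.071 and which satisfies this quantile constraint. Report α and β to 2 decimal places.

α ≈ 14.43, β ≈ 188.83

With mean 0.071 fixed, write α = 0.071s, β = 0.929s where s = α+β.
Need P(θ < 0.11) = 0.975 under Beta(0.071s, 0.929s). Normal approximation: (q−m)/√(m(1−m)/s) ≈ z_{0.975} = 1.96, so s ≈ 0.071·0.929·(1.96)²/(0.11−0.071)² = 166.6.
At s = 166.6: P(θ<0.11) ≈ 0.963. Adjusting to match 0.975 gives s ≈ 203.26.
So α = 0.071·203.26 ≈ 14.43, β = 0.929·203.26 ≈ 188.83.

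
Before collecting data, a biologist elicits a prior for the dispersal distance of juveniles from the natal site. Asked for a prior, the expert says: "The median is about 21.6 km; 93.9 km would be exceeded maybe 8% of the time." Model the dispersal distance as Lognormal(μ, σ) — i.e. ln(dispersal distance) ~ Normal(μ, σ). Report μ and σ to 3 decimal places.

μ ≈ 3.073, σ ≈ 1.046

If T ~ Lognormal(μ,σ) then ln T ~ Normal(μ,σ), so the p-quantile of ln T is μ + z_p·σ.
ln(21.6) = 3.073 and ln(93.9) = 4.542; z_{0.5} = 0, z_{0.92} = 1.405.
σ = (4.542 − 3.073)/(1.405 − (0)) = 1.046.
μ = 3.073 − (0)·1.046 = 3.073.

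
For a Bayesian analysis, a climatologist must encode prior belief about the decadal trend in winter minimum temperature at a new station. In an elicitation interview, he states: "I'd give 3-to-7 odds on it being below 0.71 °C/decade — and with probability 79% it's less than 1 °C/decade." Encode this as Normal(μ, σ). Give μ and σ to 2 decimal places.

The p-quantile of Normal(μ,σ) is μ + z_p·σ, with z_{0.3} = -0.5244 and z_{0.79} = 0.8064.
Eliminate σ: μ = (z₂·x₁ − z₁·x₂)/(z₂ − z₁) = (0.8064·0.71 − (-0.5244)·1)/1.331 = 0.82.
Then σ = (x₂ − x₁)/(z₂ − z₁) = (1 − 0.71)/1.331 = 0.22.

μ = 0.82, σ = 0.22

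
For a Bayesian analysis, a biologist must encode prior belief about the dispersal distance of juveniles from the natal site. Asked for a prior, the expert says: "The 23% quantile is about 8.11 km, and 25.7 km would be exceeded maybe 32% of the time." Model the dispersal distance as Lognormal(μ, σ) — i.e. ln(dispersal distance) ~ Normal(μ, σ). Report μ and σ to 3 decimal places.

If T ~ Lognormal(μ,σ) then ln T ~ Normal(μ,σ), so the p-quantile of ln T is μ + z_p·σ.
ln(8.11) = 2.093 and ln(25.7) = 3.246; z_{0.23} = -0.7388, z_{0.68} = 0.4677.
σ = (3.246 − 2.093)/(0.4677 − (-0.7388)) = 0.956.
μ = 2.093 − (-0.7388)·0.956 = 2.799.

μ ≈ 2.799, σ ≈ 0.956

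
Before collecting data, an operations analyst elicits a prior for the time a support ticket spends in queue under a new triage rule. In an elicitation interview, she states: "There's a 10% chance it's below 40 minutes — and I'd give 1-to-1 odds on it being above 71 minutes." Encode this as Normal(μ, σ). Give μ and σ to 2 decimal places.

μ = 71.00, σ = 24.19

The p-quantile of Normal(μ,σ) is μ + z_p·σ, with z_{0.1} = -1.282 and z_{0.5} = 0.
Eliminate σ: μ = (z₂·x₁ − z₁·x₂)/(z₂ − z₁) = (0·40 − (-1.282)·71)/1.282 = 71.00.
Then σ = (x₂ − x₁)/(z₂ − z₁) = (71 − 40)/1.282 = 24.19.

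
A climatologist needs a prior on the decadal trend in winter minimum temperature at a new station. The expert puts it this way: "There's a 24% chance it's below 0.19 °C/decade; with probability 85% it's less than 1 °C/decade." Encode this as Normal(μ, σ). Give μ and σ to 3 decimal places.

For Normal(μ,σ), the p-quantile is μ + z_p·σ. Here z_{0.24} = -0.7063, z_{0.85} = 1.036.
So 0.19 = μ − 0.7063σ and 1 = μ + 1.036σ.
Subtracting: σ = (1 − 0.19)/(1.036 − (-0.7063)) = 0.465.
Then μ = 0.19 − (-0.7063)·0.465 = 0.518.

μ = 0.518, σ = 0.465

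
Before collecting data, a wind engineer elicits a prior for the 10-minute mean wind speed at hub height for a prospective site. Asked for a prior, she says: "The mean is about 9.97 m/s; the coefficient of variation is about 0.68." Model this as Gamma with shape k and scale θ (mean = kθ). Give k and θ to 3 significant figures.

k ≈ 2.16, θ ≈ 4.61

For Gamma(k, scale θ): mean = kθ, variance = kθ², so CV = 1/√k.
CV = 0.68, hence k = 1/CV² = 2.16.
Then θ = mean/k = 9.97/2.16 = 4.61.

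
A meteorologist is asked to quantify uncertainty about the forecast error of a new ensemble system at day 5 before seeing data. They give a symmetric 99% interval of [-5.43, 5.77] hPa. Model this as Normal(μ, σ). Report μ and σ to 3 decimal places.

A symmetric 99% interval runs μ ± z·σ with z = 2.576.
Half-width = 5.6, so σ = 5.6/2.576 = 2.174.
μ is the interval midpoint, 0.170.

μ = 0.170, σ = 2.174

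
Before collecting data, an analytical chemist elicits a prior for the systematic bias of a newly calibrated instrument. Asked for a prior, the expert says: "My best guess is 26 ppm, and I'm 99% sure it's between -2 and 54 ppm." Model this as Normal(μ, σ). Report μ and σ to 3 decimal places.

μ = 26.000, σ = 10.870

A symmetric 99% interval runs μ ± z·σ with z = 2.576.
Half-width = 28, so σ = 28/2.576 = 10.870.
μ is the stated best guess, 26.000.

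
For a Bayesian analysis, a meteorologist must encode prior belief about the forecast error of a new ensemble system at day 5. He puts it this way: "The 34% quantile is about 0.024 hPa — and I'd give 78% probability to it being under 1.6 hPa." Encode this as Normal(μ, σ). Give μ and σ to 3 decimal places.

μ = 0.573, σ = 1.330

For Normal(μ,σ), the p-quantile is μ + z_p·σ. Here z_{0.34} = -0.4125, z_{0.78} = 0.7722.
So 0.024 = μ − 0.4125σ and 1.6 = μ + 0.7722σ.
Subtracting: σ = (1.6 − 0.024)/(0.7722 − (-0.4125)) = 1.330.
Then μ = 0.024 − (-0.4125)·1.330 = 0.573.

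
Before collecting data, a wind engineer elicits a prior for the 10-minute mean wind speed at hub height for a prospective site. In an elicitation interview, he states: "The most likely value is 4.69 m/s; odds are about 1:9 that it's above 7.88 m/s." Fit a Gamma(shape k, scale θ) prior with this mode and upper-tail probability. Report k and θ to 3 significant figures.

Gamma(k,θ) with k>1 has mode (k−1)θ, so θ = 4.69/(k−1).
Need P(X < 7.88) = 0.9 with θ tied to k this way. Start at k = 2, θ = 4.69: P(X<7.88) ≈ 0.501.
Too low — raise k to concentrate. Iterating converges to k ≈ 8.02.
Then θ = 4.69/(8.02−1) ≈ 0.668.

k ≈ 8.02, θ ≈ 0.668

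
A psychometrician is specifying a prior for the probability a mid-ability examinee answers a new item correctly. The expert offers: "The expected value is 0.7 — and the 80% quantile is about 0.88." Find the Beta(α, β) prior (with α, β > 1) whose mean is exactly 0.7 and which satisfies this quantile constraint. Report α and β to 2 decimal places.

α ≈ 3.26, β ≈ 1.40

With mean 0.7 fixed, write α = 0.7s, β = 0.3s where s = α+β.
Need P(θ < 0.88) = 0.8 under Beta(0.7s, 0.3s). Normal approximation: (q−m)/√(m(1−m)/s) ≈ z_{0.8} = 0.842, so s ≈ 0.7·0.3·(0.842)²/(0.88−0.7)² = 4.6.
At s = 4.6: P(θ<0.88) ≈ 0.798. Adjusting to match 0.8 gives s ≈ 4.65.
So α = 0.7·4.65 ≈ 3.26, β = 0.3·4.65 ≈ 1.40.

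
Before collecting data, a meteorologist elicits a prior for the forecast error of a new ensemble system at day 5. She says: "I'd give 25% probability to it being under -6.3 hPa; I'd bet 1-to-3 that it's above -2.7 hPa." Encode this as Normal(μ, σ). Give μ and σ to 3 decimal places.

μ = -4.500, σ = 2.669

The p-quantile of Normal(μ,σ) is μ + z_p·σ, with z_{0.25} = -0.6745 and z_{0.75} = 0.6745.
Eliminate σ: μ = (z₂·x₁ − z₁·x₂)/(z₂ − z₁) = (0.6745·-6.3 − (-0.6745)·-2.7)/1.349 = -4.500.
Then σ = (x₂ − x₁)/(z₂ − z₁) = (-2.7 − -6.3)/1.349 = 2.669.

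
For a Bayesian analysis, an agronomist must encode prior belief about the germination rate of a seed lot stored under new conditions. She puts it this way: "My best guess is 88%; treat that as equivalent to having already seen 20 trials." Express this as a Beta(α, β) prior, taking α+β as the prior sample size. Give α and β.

α = 17.6, β = 2.4

Under the effective-sample-size interpretation, Beta(α, β) has prior mean α/(α+β) and prior sample size α+β.
So α+β = 20 and α/(α+β) = 0.88, giving α = 0.88·20 = 17.6 and β = 20 − 17.6 = 2.4.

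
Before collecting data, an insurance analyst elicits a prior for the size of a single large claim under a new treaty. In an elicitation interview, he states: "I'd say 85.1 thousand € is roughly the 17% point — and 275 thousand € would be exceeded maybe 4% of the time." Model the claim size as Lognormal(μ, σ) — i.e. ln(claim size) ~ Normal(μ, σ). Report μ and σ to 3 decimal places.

If T ~ Lognormal(μ,σ) then ln T ~ Normal(μ,σ), so the p-quantile of ln T is μ + z_p·σ.
ln(85.1) = 4.444 and ln(275) = 5.617; z_{0.17} = -0.9542, z_{0.96} = 1.751.
σ = (5.617 − 4.444)/(1.751 − (-0.9542)) = 0.434.
μ = 4.444 − (-0.9542)·0.434 = 4.858.

μ ≈ 4.858, σ ≈ 0.434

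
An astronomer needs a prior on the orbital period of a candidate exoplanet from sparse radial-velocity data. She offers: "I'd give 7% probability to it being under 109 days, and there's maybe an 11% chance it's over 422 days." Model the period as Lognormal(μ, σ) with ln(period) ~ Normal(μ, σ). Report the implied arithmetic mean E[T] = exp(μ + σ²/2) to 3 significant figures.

E[T] ≈ 259 days

If T ~ Lognormal(μ,σ) then ln T ~ Normal(μ,σ), so the p-quantile of ln T is μ + z_p·σ.
ln(109) = 4.691 and ln(422) = 6.045; z_{0.07} = -1.476, z_{0.89} = 1.227.
σ = (6.045 − 4.691)/(1.227 − (-1.476)) = 0.501.
μ = 4.691 − (-1.476)·0.501 = 5.431.
E[T] = exp(μ + σ²/2) = exp(5.431 + 0.1255) = 259 days.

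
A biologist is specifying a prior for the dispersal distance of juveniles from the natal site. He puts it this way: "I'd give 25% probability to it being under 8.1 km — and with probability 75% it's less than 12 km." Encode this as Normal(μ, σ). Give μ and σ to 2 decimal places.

For Normal(μ,σ), the p-quantile is μ + z_p·σ. Here z_{0.25} = -0.6745, z_{0.75} = 0.6745.
So 8.1 = μ − 0.6745σ and 12 = μ + 0.6745σ.
Subtracting: σ = (12 − 8.1)/(0.6745 − (-0.6745)) = 2.89.
Then μ = 8.1 − (-0.6745)·2.89 = 10.05.

μ = 10.05, σ = 2.89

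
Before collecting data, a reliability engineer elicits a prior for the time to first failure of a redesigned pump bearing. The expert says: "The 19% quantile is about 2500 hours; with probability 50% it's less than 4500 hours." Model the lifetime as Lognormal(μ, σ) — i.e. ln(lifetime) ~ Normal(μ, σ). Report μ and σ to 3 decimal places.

μ ≈ 8.412, σ ≈ 0.670

If T ~ Lognormal(μ,σ) then ln T ~ Normal(μ,σ), so the p-quantile of ln T is μ + z_p·σ.
ln(2500) = 7.824 and ln(4500) = 8.412; z_{0.19} = -0.8779, z_{0.5} = 0.
σ = (8.412 − 7.824)/(0 − (-0.8779)) = 0.670.
μ = 7.824 − (-0.8779)·0.670 = 8.412.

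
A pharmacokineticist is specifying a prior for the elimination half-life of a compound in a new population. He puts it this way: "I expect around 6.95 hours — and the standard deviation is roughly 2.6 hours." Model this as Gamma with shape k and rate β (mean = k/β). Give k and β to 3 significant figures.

k ≈ 7.15, β ≈ 1.03

For Gamma(k, rate β): mean = k/β, variance = k/β², so CV = 1/√k.
CV = SD/mean = 2.6/6.95 = 0.3741, hence k = 1/CV² = 7.15.
Then β = k/mean = 7.15/6.95 = 1.03.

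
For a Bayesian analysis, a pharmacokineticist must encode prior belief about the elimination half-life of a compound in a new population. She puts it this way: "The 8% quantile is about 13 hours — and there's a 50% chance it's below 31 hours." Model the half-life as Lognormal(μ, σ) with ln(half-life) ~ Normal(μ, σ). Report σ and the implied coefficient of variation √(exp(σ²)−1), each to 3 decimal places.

σ ≈ 0.619, CV ≈ 0.683

If T ~ Lognormal(μ,σ) then ln T ~ Normal(μ,σ), so the p-quantile of ln T is μ + z_p·σ.
ln(13) = 2.565 and ln(31) = 3.434; z_{0.08} = -1.405, z_{0.5} = 0.
σ = (3.434 − 2.565)/(0 − (-1.405)) = 0.619.
μ = 2.565 − (-1.405)·0.619 = 3.434.
CV = √(exp(σ²)−1) = √(exp(0.3825)−1) = 0.683.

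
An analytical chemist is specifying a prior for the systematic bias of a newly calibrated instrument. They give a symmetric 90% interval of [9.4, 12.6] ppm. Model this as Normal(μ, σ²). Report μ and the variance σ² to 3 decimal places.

A symmetric 90% interval runs μ ± z·σ with z = 1.645.
Half-width = 1.6, so σ = 1.6/1.645 = 0.9727 and σ² = 0.946.
μ is the interval midpoint, 11.000.

μ = 11.000, σ² = 0.946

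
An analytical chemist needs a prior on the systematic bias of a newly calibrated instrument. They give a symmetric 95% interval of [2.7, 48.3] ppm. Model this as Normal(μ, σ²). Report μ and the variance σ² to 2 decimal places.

A symmetric 95% interval runs μ ± z·σ with z = 1.96.
Half-width = 22.8, so σ = 22.8/1.96 = 11.633 and σ² = 135.32.
μ is the interval midpoint, 25.50.

μ = 25.50, σ² = 135.32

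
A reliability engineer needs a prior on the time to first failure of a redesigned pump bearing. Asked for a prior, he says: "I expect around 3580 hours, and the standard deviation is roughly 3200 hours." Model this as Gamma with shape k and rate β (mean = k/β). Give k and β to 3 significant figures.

For Gamma(k, rate β): mean = k/β, variance = k/β², so CV = 1/√k.
CV = SD/mean = 3200/3580 = 0.8939, hence k = 1/CV² = 1.25.
Then β = k/mean = 1.25/3580 = 0.00035.

k ≈ 1.25, β ≈ 0.00035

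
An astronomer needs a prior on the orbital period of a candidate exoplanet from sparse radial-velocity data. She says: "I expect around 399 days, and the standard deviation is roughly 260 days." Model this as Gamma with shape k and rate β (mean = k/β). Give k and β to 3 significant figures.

k ≈ 2.36, β ≈ 0.0059

For Gamma(k, rate β): mean = k/β, variance = k/β², so CV = 1/√k.
CV = SD/mean = 260/399 = 0.6516, hence k = 1/CV² = 2.36.
Then β = k/mean = 2.36/399 = 0.0059.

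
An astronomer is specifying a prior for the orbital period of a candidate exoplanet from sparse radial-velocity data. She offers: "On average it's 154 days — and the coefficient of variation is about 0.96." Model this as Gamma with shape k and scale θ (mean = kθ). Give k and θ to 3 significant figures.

k ≈ 1.09, θ ≈ 142

For Gamma(k, scale θ): mean = kθ, variance = kθ², so CV = 1/√k.
CV = 0.96, hence k = 1/CV² = 1.09.
Then θ = mean/k = 154/1.09 = 142.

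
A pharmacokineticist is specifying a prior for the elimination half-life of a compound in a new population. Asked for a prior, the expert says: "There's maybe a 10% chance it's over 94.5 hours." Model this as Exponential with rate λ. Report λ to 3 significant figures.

P(T > 94.5) = e^(−λ·94.5) = 0.1, so λ = −ln(0.1)/94.5 = 0.0244.

λ ≈ 0.0244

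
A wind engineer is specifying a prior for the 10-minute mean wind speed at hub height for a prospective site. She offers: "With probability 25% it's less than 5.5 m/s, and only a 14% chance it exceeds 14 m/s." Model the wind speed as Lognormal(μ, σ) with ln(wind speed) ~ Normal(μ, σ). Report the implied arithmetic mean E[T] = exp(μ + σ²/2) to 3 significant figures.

If T ~ Lognormal(μ,σ) then ln T ~ Normal(μ,σ), so the p-quantile of ln T is μ + z_p·σ.
ln(5.5) = 1.705 and ln(14) = 2.639; z_{0.25} = -0.6745, z_{0.86} = 1.08.
σ = (2.639 − 1.705)/(1.08 − (-0.6745)) = 0.532.
μ = 1.705 − (-0.6745)·0.532 = 2.064.
E[T] = exp(μ + σ²/2) = exp(2.064 + 0.1417) = 9.08 m/s.

E[T] ≈ 9.08 m/s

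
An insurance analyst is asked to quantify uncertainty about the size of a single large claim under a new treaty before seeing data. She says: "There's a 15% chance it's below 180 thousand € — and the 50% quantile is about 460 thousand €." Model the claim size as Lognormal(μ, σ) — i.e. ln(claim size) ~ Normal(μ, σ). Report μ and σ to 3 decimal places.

μ ≈ 6.131, σ ≈ 0.905

If T ~ Lognormal(μ,σ) then ln T ~ Normal(μ,σ), so the p-quantile of ln T is μ + z_p·σ.
ln(180) = 5.193 and ln(460) = 6.131; z_{0.15} = -1.036, z_{0.5} = 0.
σ = (6.131 − 5.193)/(0 − (-1.036)) = 0.905.
μ = 5.193 − (-1.036)·0.905 = 6.131.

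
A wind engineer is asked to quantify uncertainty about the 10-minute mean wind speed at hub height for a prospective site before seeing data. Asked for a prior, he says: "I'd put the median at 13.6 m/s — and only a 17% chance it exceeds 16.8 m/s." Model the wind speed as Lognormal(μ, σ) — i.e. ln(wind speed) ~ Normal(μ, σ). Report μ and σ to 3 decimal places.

If T ~ Lognormal(μ,σ) then ln T ~ Normal(μ,σ), so the p-quantile of ln T is μ + z_p·σ.
ln(13.6) = 2.61 and ln(16.8) = 2.821; z_{0.5} = 0, z_{0.83} = 0.9542.
σ = (2.821 − 2.61)/(0.9542 − (0)) = 0.221.
μ = 2.61 − (0)·0.221 = 2.610.

μ ≈ 2.610, σ ≈ 0.221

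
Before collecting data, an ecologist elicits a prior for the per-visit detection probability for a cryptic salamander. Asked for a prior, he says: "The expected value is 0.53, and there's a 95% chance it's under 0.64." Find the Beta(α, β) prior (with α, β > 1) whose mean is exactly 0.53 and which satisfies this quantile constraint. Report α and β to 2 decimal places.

With mean 0.53 fixed, write α = 0.53s, β = 0.47s where s = α+β.
Need P(θ < 0.64) = 0.95 under Beta(0.53s, 0.47s). Normal approximation: (q−m)/√(m(1−m)/s) ≈ z_{0.95} = 1.64, so s ≈ 0.53·0.47·(1.64)²/(0.64−0.53)² = 55.7.
At s = 55.7: P(θ<0.64) ≈ 0.952. Adjusting to match 0.95 gives s ≈ 54.19.
So α = 0.53·54.19 ≈ 28.72, β = 0.47·54.19 ≈ 25.47.

α ≈ 28.72, β ≈ 25.47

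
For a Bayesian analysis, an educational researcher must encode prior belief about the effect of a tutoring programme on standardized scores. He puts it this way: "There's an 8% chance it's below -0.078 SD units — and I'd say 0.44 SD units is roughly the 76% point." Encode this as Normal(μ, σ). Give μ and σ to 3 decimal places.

μ = 0.267, σ = 0.245

For Normal(μ,σ), the p-quantile is μ + z_p·σ. Here z_{0.08} = -1.405, z_{0.76} = 0.7063.
So -0.078 = μ − 1.405σ and 0.44 = μ + 0.7063σ.
Subtracting: σ = (0.44 − -0.078)/(0.7063 − (-1.405)) = 0.245.
Then μ = -0.078 − (-1.405)·0.245 = 0.267.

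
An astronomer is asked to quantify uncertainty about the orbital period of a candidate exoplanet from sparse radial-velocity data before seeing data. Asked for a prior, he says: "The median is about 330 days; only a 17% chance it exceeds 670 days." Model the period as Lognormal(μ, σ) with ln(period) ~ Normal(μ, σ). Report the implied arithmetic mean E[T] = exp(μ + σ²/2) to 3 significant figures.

E[T] ≈ 435 days

If T ~ Lognormal(μ,σ) then ln T ~ Normal(μ,σ), so the p-quantile of ln T is μ + z_p·σ.
ln(330) = 5.799 and ln(670) = 6.507; z_{0.5} = 0, z_{0.83} = 0.9542.
σ = (6.507 − 5.799)/(0.9542 − (0)) = 0.742.
μ = 5.799 − (0)·0.742 = 5.799.
E[T] = exp(μ + σ²/2) = exp(5.799 + 0.2754) = 435 days.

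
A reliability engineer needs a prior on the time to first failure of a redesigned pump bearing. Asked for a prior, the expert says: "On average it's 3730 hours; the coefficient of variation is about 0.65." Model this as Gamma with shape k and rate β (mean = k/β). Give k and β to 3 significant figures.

For Gamma(k, rate β): mean = k/β, variance = k/β², so CV = 1/√k.
CV = 0.65, hence k = 1/CV² = 2.37.
Then β = k/mean = 2.37/3730 = 0.000635.

k ≈ 2.37, β ≈ 0.000635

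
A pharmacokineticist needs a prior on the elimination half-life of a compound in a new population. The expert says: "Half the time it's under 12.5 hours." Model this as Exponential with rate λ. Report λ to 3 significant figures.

Exponential median = ln 2 / λ, so λ = ln 2 / 12.5 = 0.0555.

λ ≈ 0.0555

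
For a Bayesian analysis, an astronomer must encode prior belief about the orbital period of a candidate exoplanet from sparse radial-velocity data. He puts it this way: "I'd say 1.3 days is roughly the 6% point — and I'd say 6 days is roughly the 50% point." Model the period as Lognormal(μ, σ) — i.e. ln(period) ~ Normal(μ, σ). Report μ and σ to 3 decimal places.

μ ≈ 1.792, σ ≈ 0.984

If T ~ Lognormal(μ,σ) then ln T ~ Normal(μ,σ), so the p-quantile of ln T is μ + z_p·σ.
ln(1.3) = 0.2624 and ln(6) = 1.792; z_{0.06} = -1.555, z_{0.5} = 0.
σ = (1.792 − 0.2624)/(0 − (-1.555)) = 0.984.
μ = 0.2624 − (-1.555)·0.984 = 1.792.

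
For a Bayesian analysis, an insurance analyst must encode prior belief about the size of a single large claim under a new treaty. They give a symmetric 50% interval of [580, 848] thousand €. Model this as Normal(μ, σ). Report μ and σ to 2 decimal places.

A symmetric 50% interval runs μ ± z·σ with z = 0.6745.
Half-width = 134, so σ = 134/0.6745 = 198.67.
μ is the interval midpoint, 714.00.

μ = 714.00, σ = 198.67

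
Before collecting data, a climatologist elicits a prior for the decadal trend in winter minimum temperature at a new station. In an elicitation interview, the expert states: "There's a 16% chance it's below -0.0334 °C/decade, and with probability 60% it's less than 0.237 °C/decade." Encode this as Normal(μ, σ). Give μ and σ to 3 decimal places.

μ = 0.182, σ = 0.217

The p-quantile of Normal(μ,σ) is μ + z_p·σ, with z_{0.16} = -0.9945 and z_{0.6} = 0.2533.
Eliminate σ: μ = (z₂·x₁ − z₁·x₂)/(z₂ − z₁) = (0.2533·-0.0334 − (-0.9945)·0.237)/1.248 = 0.182.
Then σ = (x₂ − x₁)/(z₂ − z₁) = (0.237 − -0.0334)/1.248 = 0.217.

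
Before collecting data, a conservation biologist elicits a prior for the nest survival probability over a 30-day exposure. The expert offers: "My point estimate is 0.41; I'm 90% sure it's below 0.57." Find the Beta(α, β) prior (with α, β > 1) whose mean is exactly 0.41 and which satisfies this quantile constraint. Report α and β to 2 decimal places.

With mean 0.41 fixed, write α = 0.41s, β = 0.59s where s = α+β.
Need P(θ < 0.57) = 0.9 under Beta(0.41s, 0.59s). Normal approximation: (q−m)/√(m(1−m)/s) ≈ z_{0.9} = 1.28, so s ≈ 0.41·0.59·(1.28)²/(0.57−0.41)² = 15.5.
At s = 15.5: P(θ<0.57) ≈ 0.899. Adjusting to match 0.9 gives s ≈ 15.66.
So α = 0.41·15.66 ≈ 6.42, β = 0.59·15.66 ≈ 9.24.

α ≈ 6.42, β ≈ 9.24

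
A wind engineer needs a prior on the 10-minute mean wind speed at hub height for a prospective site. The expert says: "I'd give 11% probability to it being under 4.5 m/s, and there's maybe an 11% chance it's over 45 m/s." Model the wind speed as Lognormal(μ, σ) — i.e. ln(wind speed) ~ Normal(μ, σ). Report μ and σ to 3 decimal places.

If T ~ Lognormal(μ,σ) then ln T ~ Normal(μ,σ), so the p-quantile of ln T is μ + z_p·σ.
ln(4.5) = 1.504 and ln(45) = 3.807; z_{0.11} = -1.227, z_{0.89} = 1.227.
σ = (3.807 − 1.504)/(1.227 − (-1.227)) = 0.939.
μ = 1.504 − (-1.227)·0.939 = 2.655.

μ ≈ 2.655, σ ≈ 0.939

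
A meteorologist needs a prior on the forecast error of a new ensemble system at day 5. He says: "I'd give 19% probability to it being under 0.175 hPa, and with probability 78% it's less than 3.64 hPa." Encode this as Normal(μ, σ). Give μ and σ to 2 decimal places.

For Normal(μ,σ), the p-quantile is μ + z_p·σ. Here z_{0.19} = -0.8779, z_{0.78} = 0.7722.
So 0.175 = μ − 0.8779σ and 3.64 = μ + 0.7722σ.
Subtracting: σ = (3.64 − 0.175)/(0.7722 − (-0.8779)) = 2.10.
Then μ = 0.175 − (-0.8779)·2.10 = 2.02.

μ = 2.02, σ = 2.10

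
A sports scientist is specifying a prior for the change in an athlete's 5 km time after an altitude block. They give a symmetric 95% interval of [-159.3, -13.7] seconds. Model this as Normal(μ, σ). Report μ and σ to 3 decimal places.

μ = -86.500, σ = 37.144

A symmetric 95% interval runs μ ± z·σ with z = 1.96.
Half-width = 72.8, so σ = 72.8/1.96 = 37.144.
μ is the interval midpoint, -86.500.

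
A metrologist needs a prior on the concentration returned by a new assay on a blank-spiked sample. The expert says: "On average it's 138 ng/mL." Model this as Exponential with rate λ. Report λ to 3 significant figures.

λ ≈ 0.00725

Exponential mean = 1/λ, so λ = 1/138.0 = 0.00725.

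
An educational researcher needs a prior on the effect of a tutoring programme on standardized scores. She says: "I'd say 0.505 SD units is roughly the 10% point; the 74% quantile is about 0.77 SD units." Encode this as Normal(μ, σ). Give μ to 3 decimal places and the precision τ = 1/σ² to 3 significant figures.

The p-quantile of Normal(μ,σ) is μ + z_p·σ, with z_{0.1} = -1.282 and z_{0.74} = 0.6433.
Eliminate σ: μ = (z₂·x₁ − z₁·x₂)/(z₂ − z₁) = (0.6433·0.505 − (-1.282)·0.77)/1.925 = 0.681.
Then σ = (x₂ − x₁)/(z₂ − z₁) = (0.77 − 0.505)/1.925 = 0.138.
Precision τ = 1/σ² = 1/0.1377² = 52.8.

μ = 0.681, τ = 52.8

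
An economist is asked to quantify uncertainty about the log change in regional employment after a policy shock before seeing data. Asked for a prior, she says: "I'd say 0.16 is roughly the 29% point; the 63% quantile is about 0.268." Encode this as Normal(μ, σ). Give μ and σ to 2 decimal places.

The p-quantile of Normal(μ,σ) is μ + z_p·σ, with z_{0.29} = -0.5534 and z_{0.63} = 0.3319.
Eliminate σ: μ = (z₂·x₁ − z₁·x₂)/(z₂ − z₁) = (0.3319·0.16 − (-0.5534)·0.268)/0.8852 = 0.23.
Then σ = (x₂ − x₁)/(z₂ − z₁) = (0.268 − 0.16)/0.8852 = 0.12.

μ = 0.23, σ = 0.12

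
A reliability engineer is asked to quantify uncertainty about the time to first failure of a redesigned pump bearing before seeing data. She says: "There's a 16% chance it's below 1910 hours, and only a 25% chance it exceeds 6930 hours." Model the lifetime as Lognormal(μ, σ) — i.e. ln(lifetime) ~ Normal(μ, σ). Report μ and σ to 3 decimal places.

If T ~ Lognormal(μ,σ) then ln T ~ Normal(μ,σ), so the p-quantile of ln T is μ + z_p·σ.
ln(1910) = 7.555 and ln(6930) = 8.844; z_{0.16} = -0.9945, z_{0.75} = 0.6745.
σ = (8.844 − 7.555)/(0.6745 − (-0.9945)) = 0.772.
μ = 7.555 − (-0.9945)·0.772 = 8.323.

μ ≈ 8.323, σ ≈ 0.772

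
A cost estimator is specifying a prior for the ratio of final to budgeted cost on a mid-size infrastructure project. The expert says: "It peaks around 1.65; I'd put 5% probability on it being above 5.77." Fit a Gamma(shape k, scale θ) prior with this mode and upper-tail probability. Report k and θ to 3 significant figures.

k ≈ 2.65, θ ≈ 1

Gamma(k,θ) with k>1 has mode (k−1)θ, so θ = 1.65/(k−1).
Need P(X < 5.77) = 0.95 with θ tied to k this way. Start at k = 2, θ = 1.65: P(X<5.77) ≈ 0.864.
Too low — raise k to concentrate. Iterating converges to k ≈ 2.65.
Then θ = 1.65/(2.65−1) ≈ 1.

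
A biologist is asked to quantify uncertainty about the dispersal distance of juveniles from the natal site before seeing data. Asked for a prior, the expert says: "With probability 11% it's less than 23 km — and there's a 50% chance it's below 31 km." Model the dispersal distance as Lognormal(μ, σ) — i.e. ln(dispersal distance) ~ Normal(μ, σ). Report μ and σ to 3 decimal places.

If T ~ Lognormal(μ,σ) then ln T ~ Normal(μ,σ), so the p-quantile of ln T is μ + z_p·σ.
ln(23) = 3.135 and ln(31) = 3.434; z_{0.11} = -1.227, z_{0.5} = 0.
σ = (3.434 − 3.135)/(0 − (-1.227)) = 0.243.
μ = 3.135 − (-1.227)·0.243 = 3.434.

μ ≈ 3.434, σ ≈ 0.243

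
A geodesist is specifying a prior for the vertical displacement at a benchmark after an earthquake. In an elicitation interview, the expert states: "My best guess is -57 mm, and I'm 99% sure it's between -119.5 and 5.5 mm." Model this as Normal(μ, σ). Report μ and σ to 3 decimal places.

μ = -57.000, σ = 24.264

A symmetric 99% interval runs μ ± z·σ with z = 2.576.
Half-width = 62.5, so σ = 62.5/2.576 = 24.264.
μ is the stated best guess, -57.000.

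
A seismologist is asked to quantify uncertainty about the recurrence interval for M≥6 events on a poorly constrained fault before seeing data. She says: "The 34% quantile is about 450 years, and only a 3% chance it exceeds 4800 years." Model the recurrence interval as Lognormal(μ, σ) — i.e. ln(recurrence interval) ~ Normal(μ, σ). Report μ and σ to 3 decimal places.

μ ≈ 6.535, σ ≈ 1.032

If T ~ Lognormal(μ,σ) then ln T ~ Normal(μ,σ), so the p-quantile of ln T is μ + z_p·σ.
ln(450) = 6.109 and ln(4800) = 8.476; z_{0.34} = -0.4125, z_{0.97} = 1.881.
σ = (8.476 − 6.109)/(1.881 − (-0.4125)) = 1.032.
μ = 6.109 − (-0.4125)·1.032 = 6.535.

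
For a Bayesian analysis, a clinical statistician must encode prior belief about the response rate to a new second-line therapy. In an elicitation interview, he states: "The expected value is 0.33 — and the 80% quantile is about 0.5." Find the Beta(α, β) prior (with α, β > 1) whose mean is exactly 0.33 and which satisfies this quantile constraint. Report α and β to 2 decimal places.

α ≈ 1.66, β ≈ 3.38

With mean 0.33 fixed, write α = 0.33s, β = 0.67s where s = α+β.
Need P(θ < 0.5) = 0.8 under Beta(0.33s, 0.67s). Normal approximation: (q−m)/√(m(1−m)/s) ≈ z_{0.8} = 0.842, so s ≈ 0.33·0.67·(0.842)²/(0.5−0.33)² = 5.4.
At s = 5.4: P(θ<0.5) ≈ 0.807. Adjusting to match 0.8 gives s ≈ 5.04.
So α = 0.33·5.04 ≈ 1.66, β = 0.67·5.04 ≈ 3.38.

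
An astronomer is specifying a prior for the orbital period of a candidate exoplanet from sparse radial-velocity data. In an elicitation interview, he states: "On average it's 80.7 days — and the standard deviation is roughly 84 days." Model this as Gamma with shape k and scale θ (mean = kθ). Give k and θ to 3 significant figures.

k ≈ 0.923, θ ≈ 87.4

For Gamma(k, scale θ): mean = kθ, variance = kθ², so CV = 1/√k.
CV = SD/mean = 84/80.7 = 1.041, hence k = 1/CV² = 0.923.
Then θ = mean/k = 80.7/0.923 = 87.4.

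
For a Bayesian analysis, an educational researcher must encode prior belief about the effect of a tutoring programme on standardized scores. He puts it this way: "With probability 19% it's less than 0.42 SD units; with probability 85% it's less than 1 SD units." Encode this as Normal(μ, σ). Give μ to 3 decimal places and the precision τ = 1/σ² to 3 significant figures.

μ = 0.686, τ = 10.9

For Normal(μ,σ), the p-quantile is μ + z_p·σ. Here z_{0.19} = -0.8779, z_{0.85} = 1.036.
So 0.42 = μ − 0.8779σ and 1 = μ + 1.036σ.
Subtracting: σ = (1 − 0.42)/(1.036 − (-0.8779)) = 0.303.
Then μ = 0.42 − (-0.8779)·0.303 = 0.686.
Precision τ = 1/σ² = 1/0.303² = 10.9.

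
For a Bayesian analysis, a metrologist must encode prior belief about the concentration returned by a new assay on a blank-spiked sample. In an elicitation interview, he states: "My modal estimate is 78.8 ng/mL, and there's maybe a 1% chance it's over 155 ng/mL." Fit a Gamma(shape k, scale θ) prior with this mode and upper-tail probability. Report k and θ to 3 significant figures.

k ≈ 11.8, θ ≈ 7.32

Gamma(k,θ) with k>1 has mode (k−1)θ, so θ = 78.8/(k−1).
Need P(X < 155) = 0.99 with θ tied to k this way. Start at k = 2, θ = 78.8: P(X<155) ≈ 0.585.
Too low — raise k to concentrate. Iterating converges to k ≈ 11.8.
Then θ = 78.8/(11.8−1) ≈ 7.32.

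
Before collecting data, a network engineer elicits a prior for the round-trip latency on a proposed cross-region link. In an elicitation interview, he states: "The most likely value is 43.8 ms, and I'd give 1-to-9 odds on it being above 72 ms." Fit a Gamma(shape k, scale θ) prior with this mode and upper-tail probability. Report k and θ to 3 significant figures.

k ≈ 8.63, θ ≈ 5.74

Gamma(k,θ) with k>1 has mode (k−1)θ, so θ = 43.8/(k−1).
Need P(X < 72) = 0.9 with θ tied to k this way. Start at k = 2, θ = 43.8: P(X<72) ≈ 0.489.
Too low — raise k to concentrate. Iterating converges to k ≈ 8.63.
Then θ = 43.8/(8.63−1) ≈ 5.74.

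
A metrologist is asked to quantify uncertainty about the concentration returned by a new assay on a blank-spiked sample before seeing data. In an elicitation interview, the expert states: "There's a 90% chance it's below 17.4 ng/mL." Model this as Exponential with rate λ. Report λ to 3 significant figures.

λ ≈ 0.132

P(T < 17.4) = 1 − e^(−λ·17.4) = 0.9, so λ = −ln(1−0.9)/17.4 = −ln(0.1)/17.4 = 0.132.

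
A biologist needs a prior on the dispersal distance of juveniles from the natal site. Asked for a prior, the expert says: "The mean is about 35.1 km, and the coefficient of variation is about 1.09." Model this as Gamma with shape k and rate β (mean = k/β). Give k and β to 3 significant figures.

k ≈ 0.842, β ≈ 0.024

For Gamma(k, rate β): mean = k/β, variance = k/β², so CV = 1/√k.
CV = 1.09, hence k = 1/CV² = 0.842.
Then β = k/mean = 0.842/35.1 = 0.024.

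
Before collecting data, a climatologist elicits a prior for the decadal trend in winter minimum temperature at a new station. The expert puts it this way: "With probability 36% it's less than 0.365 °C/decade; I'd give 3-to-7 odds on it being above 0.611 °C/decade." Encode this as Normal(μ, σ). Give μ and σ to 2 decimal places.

The p-quantile of Normal(μ,σ) is μ + z_p·σ, with z_{0.36} = -0.3585 and z_{0.7} = 0.5244.
Eliminate σ: μ = (z₂·x₁ − z₁·x₂)/(z₂ − z₁) = (0.5244·0.365 − (-0.3585)·0.611)/0.8829 = 0.46.
Then σ = (x₂ − x₁)/(z₂ − z₁) = (0.611 − 0.365)/0.8829 = 0.28.

μ = 0.46, σ = 0.28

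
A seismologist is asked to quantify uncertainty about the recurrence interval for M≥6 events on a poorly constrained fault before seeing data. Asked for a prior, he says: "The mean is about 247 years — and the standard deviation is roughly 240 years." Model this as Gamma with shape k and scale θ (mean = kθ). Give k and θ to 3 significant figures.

For Gamma(k, scale θ): mean = kθ, variance = kθ², so CV = 1/√k.
CV = SD/mean = 240/247 = 0.9717, hence k = 1/CV² = 1.06.
Then θ = mean/k = 247/1.06 = 233.

k ≈ 1.06, θ ≈ 233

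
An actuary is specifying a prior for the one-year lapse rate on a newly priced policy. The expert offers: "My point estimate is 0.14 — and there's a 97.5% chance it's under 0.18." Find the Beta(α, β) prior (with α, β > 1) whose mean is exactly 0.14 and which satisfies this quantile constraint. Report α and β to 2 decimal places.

With mean 0.14 fixed, write α = 0.14s, β = 0.86s where s = α+β.
Need P(θ < 0.18) = 0.975 under Beta(0.14s, 0.86s). Normal approximation: (q−m)/√(m(1−m)/s) ≈ z_{0.975} = 1.96, so s ≈ 0.14·0.86·(1.96)²/(0.18−0.14)² = 289.1.
At s = 289.1: P(θ<0.18) ≈ 0.969. Adjusting to match 0.975 gives s ≈ 320.28.
So α = 0.14·320.28 ≈ 44.84, β = 0.86·320.28 ≈ 275.44.

α ≈ 44.84, β ≈ 275.44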